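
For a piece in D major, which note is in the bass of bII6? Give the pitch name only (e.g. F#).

G

bII in D major has root Eb; the chord is Eb-G-Bb.
The figure 6 means first inversion — the third is in the bass.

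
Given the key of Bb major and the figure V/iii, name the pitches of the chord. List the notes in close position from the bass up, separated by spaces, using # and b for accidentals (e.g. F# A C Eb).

V/iii is a secondary dominant — the dominant triad of iii. iii in Bb major is D, so the applied chord's root is A, a perfect fifth above.
Building a major triad on A gives A-C#-E.

A C# E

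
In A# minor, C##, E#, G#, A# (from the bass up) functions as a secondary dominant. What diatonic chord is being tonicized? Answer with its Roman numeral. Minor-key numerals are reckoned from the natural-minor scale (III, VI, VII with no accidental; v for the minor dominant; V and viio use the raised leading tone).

The chord is a dominant seventh chord on A#.
A dominant resolves down a perfect fifth: A# → D#. In A# minor, D# is scale degree 4, i.e. iv.

iv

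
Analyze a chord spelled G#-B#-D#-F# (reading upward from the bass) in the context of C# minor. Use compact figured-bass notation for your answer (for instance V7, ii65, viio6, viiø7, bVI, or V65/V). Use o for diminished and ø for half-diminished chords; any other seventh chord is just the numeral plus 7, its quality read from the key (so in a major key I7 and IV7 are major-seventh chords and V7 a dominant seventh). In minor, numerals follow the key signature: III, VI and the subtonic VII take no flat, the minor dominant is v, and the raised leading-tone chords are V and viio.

Stacked in thirds the chord is G#-B#-D#-F#: a dominant seventh chord on G#.
In C# minor, G# is the dominant; the diatonic dominant seventh chord there is V7.

V7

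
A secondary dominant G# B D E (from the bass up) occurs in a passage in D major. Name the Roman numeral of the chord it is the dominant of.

V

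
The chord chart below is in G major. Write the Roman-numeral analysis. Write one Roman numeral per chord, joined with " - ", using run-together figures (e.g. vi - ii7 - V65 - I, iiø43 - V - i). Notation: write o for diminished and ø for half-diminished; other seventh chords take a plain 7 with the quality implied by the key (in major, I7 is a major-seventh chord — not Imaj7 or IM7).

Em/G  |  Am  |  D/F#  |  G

Em/G: minor triad on E = scale degree 6 → vi6.
Am: minor triad on A = scale degree 2 → ii.
D/F# has root D, degree 5 in G major, so V6.
G has root G, degree 1 in G major, so I.

vi6 - ii - V6 - I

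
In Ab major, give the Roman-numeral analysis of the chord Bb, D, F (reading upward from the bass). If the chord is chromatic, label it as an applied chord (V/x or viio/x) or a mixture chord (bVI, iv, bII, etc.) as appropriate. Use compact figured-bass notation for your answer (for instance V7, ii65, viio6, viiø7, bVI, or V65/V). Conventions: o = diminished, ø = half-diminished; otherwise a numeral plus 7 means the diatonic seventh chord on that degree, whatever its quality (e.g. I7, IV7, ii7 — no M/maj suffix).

V/V

The pitches Bb-D-F form a major triad rooted on Bb.
Bb is not a diatonic chord root with this quality in Ab major, but it lies a perfect fifth above Eb (V), so the chord functions as an applied dominant of V.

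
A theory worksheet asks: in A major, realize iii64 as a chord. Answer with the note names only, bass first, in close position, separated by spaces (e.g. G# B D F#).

G# C# E

In A major, scale degree 3 is C#, and the diatonic chord built there is a minor triad.
That chord is spelled C#-E-G#.
The figured bass 64 indicates second inversion, placing the fifth (G#) in the bass: G#-C#-E.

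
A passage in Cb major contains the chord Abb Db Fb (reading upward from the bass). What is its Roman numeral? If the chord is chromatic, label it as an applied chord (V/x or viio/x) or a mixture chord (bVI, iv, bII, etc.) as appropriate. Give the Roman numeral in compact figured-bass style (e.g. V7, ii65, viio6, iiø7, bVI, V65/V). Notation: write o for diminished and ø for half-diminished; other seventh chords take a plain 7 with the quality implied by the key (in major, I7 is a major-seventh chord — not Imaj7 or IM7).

Stacked in thirds the chord is Db-Fb-Abb: a diminished triad on Db.
Db is the second degree of Cb major. This is the diminished supertonic triad, borrowed from the parallel minor.
With Abb in the bass the chord is in second inversion, so the figured bass is 64.

iio64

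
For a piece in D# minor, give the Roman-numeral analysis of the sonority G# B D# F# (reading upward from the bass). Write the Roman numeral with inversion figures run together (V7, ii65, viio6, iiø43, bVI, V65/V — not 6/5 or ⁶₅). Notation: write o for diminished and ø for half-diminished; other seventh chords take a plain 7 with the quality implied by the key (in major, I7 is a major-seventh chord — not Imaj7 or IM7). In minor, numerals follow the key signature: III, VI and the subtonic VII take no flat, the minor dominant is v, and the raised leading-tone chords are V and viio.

Stacked in thirds the chord is G#-B-D#-F#: a minor seventh chord on G#.
G# is scale degree 4 in D# minor, and a minor seventh chord on that degree is written iv7.

iv7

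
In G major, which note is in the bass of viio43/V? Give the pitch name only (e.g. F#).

G

The applied chord viio43/V is rooted on C#: C#-E-G-Bb.
The figure 43 means second inversion — the fifth is in the bass.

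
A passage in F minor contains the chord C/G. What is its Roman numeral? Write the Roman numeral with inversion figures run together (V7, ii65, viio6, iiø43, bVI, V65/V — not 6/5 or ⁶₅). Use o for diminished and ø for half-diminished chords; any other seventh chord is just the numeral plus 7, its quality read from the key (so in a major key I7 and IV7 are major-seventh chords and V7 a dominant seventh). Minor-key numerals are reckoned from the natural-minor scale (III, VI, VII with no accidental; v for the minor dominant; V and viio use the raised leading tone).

V64

Stacked in thirds the chord is C-E-G: a major triad on C.
C is scale degree 5 in F minor, and a major triad on that degree is written V.
With G in the bass the chord is in second inversion, so the figured bass is 64.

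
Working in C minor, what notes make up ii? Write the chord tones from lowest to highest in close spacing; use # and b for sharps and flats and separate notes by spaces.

Scale degree 2 in C minor is D; here the chord built on it is altered to a minor triad. ii is the minor supertonic, borrowed from the parallel major (the Dorian ii).
So the chord is D-F-A, a minor triad.

D F A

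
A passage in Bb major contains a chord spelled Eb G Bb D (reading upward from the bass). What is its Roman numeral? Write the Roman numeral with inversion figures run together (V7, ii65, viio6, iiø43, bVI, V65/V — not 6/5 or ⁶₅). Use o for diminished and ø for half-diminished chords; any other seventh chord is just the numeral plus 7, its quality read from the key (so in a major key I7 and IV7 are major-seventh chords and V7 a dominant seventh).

The pitches Eb-G-Bb-D form a major seventh chord rooted on Eb.
In Bb major, Eb is the subdominant; the diatonic major seventh chord there is IV7.

IV7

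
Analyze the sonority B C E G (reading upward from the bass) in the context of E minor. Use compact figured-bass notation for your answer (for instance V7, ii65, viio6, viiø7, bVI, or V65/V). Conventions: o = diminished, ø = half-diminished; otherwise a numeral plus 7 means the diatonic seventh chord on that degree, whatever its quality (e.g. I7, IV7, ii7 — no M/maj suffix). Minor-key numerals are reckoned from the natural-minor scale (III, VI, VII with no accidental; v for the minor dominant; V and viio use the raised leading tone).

VI42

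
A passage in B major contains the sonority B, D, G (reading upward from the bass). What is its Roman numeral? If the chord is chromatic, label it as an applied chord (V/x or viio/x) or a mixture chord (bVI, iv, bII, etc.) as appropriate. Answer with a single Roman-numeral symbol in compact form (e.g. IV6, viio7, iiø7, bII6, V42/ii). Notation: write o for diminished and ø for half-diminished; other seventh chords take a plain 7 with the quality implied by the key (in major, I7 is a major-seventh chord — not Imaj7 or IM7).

bVI6

Stacked in thirds the chord is G-B-D: a major triad on G.
G is the lowered sixth degree of B major (diatonic 6 would be G#). This is a major triad on the lowered sixth degree, borrowed from the parallel minor.
With B in the bass the chord is in first inversion, so the figured bass is 6.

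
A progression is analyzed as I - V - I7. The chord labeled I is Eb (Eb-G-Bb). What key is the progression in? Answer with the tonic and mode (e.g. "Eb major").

I is given as Eb-G-Bb — a major triad with root Eb.
If Eb is scale degree 1 and the mode makes that degree carry a major triad, the tonic is Eb and the mode is major.

Eb major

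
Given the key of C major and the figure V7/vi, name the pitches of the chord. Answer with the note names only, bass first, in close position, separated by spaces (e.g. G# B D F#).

The slash means an applied dominant: we want the dominant of vi. In C major, vi is A minor, and its dominant is built on E.
Building a dominant seventh chord on E gives E-G#-B-D.

E G# B D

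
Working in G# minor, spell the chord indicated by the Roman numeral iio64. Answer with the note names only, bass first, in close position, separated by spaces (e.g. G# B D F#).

E A# C#

The numeral's case and figure indicate a diminished triad. In G# minor its root, the supertonic, is A#.
That chord is spelled A#-C#-E.
With the 64 figure the chord is in second inversion; from the bass E upward in close position it reads E-A#-C#.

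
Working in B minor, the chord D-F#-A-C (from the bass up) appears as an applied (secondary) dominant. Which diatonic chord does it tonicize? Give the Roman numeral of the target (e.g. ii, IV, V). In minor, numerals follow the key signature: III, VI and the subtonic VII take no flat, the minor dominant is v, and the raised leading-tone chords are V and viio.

The chord is a dominant seventh chord on D.
A dominant resolves down a perfect fifth: D → G. In B minor, G is scale degree 6, i.e. VI.

VI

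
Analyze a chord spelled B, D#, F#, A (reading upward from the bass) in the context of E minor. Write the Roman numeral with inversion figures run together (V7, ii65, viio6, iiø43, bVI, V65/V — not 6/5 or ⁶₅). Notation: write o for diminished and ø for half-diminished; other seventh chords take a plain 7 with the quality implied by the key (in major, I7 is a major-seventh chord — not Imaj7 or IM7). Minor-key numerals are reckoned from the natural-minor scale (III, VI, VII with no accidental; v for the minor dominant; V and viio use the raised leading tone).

V7

Stacked in thirds the chord is B-D#-F#-A: a dominant seventh chord on B.
In E minor, B is the dominant; the diatonic dominant seventh chord there is V7.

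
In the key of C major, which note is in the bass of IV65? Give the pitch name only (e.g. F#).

A

IV in C major has root F; the chord is F-A-C-E.
The figure 65 means first inversion — the third is in the bass.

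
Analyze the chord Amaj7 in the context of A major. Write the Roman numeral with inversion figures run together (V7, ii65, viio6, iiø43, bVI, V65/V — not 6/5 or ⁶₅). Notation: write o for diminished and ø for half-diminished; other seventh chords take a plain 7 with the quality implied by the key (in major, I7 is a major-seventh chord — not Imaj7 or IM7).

I7

Stacked in thirds the chord is A-C#-E-G#: a major seventh chord on A.
In A major, A is the tonic; the diatonic major seventh chord there is I7.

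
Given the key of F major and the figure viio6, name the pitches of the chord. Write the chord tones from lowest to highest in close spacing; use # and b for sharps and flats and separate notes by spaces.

In F major, the leading tone is E, and the diatonic chord built there is a diminished triad.
That chord is spelled E-G-Bb.
The figured bass 6 indicates first inversion, placing the third (G) in the bass: G-Bb-E.

G Bb E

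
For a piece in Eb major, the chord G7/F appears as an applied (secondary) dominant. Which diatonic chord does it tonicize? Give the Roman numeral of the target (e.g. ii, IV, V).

vi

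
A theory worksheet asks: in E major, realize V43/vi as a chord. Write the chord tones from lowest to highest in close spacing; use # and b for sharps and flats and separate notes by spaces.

The slash means an applied dominant: we want the dominant of vi. In E major, vi is C# minor, and its dominant is built on G#.
Building a dominant seventh chord on G# gives G#-B#-D#-F#.
With the 43 figure the chord is in second inversion; from the bass D# upward in close position it reads D#-F#-G#-B#.

D# F# G# B#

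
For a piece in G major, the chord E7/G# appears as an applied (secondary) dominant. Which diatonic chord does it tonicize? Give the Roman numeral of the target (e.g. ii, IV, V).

ii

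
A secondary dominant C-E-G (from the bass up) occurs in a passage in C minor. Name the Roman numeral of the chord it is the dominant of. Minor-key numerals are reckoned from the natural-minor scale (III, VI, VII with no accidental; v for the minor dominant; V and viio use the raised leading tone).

iv

The chord is a major triad on C.
A dominant resolves down a perfect fifth: C → F. In C minor, F is scale degree 4, i.e. iv.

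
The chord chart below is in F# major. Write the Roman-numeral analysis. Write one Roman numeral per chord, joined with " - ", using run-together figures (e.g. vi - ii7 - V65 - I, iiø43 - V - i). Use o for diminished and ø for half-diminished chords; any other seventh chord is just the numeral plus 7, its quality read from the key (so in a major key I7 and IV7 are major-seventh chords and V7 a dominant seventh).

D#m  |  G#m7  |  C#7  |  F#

vi - ii7 - V7 - I

D#m: root D# is the submediant; minor triad there is vi.
G#m7 has root G#, degree 2 in F# major, so ii7.
C#7: dominant seventh chord on C# = scale degree 5 → V7.
F#: major triad on F# = scale degree 1 → I.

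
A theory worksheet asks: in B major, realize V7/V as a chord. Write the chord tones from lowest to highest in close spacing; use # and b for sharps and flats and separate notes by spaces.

C# E# G# B

The slash means an applied dominant: we want the dominant of V. In B major, V is F# major, and its dominant is built on C#.
Building a dominant seventh chord on C# gives C#-E#-G#-B.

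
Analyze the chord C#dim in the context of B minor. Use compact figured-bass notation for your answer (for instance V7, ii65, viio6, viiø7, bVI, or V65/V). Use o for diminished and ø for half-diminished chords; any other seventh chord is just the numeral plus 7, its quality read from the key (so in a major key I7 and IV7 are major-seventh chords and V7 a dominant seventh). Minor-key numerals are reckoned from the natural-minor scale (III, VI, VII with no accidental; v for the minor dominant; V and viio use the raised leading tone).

iio

Stacked in thirds the chord is C#-E-G: a diminished triad on C#.
C# is scale degree 2 in B minor, and a diminished triad on that degree is written iio.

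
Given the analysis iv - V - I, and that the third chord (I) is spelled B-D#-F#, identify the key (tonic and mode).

B major

The anchor chord is a major triad on B, labeled I.
If B is scale degree 1 and the mode makes that degree carry a major triad, the tonic is B and the mode is major.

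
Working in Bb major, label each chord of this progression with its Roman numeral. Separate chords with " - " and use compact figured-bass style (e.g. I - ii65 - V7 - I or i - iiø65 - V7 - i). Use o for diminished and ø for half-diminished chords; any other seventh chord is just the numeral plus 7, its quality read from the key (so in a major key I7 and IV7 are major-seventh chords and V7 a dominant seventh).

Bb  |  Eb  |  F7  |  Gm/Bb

I - IV - V7 - vi6

Bb: major triad on Bb = scale degree 1 → I.
Eb: major triad on Eb = scale degree 4 → IV.
F7: root F is the dominant; dominant seventh chord there is V7.
Gm/Bb has root G, degree 6 in Bb major, so vi6.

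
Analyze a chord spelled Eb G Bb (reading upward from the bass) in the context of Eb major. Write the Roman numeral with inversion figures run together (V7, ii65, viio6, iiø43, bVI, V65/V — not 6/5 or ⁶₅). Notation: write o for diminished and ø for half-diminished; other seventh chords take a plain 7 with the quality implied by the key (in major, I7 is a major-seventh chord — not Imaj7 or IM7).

I

The pitches Eb-G-Bb form a major triad rooted on Eb.
In Eb major, Eb is the tonic; the diatonic major triad there is I.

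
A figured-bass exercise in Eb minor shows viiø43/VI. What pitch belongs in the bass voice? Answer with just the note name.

The applied chord viiø43/VI is rooted on Bb: Bb-Db-Fb-Ab.
The figure 43 means second inversion — the fifth is in the bass.

Fb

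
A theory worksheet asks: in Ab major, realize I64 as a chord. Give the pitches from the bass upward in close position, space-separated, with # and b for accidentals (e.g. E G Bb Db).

Eb Ab C

The numeral's case and figure indicate a major triad. In Ab major its root, the tonic, is Ab.
That chord is spelled Ab-C-Eb.
With the 64 figure the chord is in second inversion; from the bass Eb upward in close position it reads Eb-Ab-C.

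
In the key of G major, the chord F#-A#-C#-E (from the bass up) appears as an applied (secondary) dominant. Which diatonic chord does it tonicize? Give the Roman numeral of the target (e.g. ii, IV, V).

iii

The chord is a dominant seventh chord on F#.
A dominant resolves down a perfect fifth: F# → B. In G major, B is scale degree 3, i.e. iii.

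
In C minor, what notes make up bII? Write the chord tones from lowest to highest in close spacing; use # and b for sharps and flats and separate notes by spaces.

Db F Ab

Scale degree 2 in C minor is D; lowering it a half step gives Db. bII is the Neapolitan chord — a major triad on the lowered second degree.
So the chord is Db-F-Ab.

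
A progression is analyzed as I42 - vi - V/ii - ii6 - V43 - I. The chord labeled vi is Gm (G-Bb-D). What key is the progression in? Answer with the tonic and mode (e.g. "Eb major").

Bb major

The anchor chord is a minor triad on G, labeled vi.
vi on G implies G is the submediant; that puts the tonic at Bb, and the lowercase numeral fits major mode.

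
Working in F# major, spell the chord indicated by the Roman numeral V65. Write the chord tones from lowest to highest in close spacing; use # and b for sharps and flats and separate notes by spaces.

E# G# B C#

The numeral's case and figure indicate a dominant seventh chord. In F# major its root, the dominant, is C#.
That chord is spelled C#-E#-G#-B.
The figured bass 65 indicates first inversion, placing the third (E#) in the bass: E#-G#-B-C#.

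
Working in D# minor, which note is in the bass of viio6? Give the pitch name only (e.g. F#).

E#

viio in D# minor has root C##; the chord is C##-E#-G#.
The figure 6 means first inversion — the third is in the bass.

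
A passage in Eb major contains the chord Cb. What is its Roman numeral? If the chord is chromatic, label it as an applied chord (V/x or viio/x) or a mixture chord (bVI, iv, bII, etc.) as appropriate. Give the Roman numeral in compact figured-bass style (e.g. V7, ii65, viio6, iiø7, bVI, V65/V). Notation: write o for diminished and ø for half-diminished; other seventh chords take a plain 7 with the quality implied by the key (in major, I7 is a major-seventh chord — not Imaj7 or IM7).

bVI

The pitches Cb-Eb-Gb form a major triad rooted on Cb.
Cb is the lowered sixth degree of Eb major (diatonic 6 would be C). This is a major triad on the lowered sixth degree, borrowed from the parallel minor.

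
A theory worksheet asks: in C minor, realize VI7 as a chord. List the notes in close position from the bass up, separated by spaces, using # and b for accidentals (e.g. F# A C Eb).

In C minor, the submediant is Ab, and the diatonic chord built there is a major seventh chord.
That chord is spelled Ab-C-Eb-G.

Ab C Eb G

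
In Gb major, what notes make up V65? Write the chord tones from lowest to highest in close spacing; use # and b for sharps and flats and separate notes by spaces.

In Gb major, scale degree 5 is Db, and the diatonic chord built there is a dominant seventh chord.
Stacking thirds from Db gives Db-F-Ab-Cb.
The figured bass 65 indicates first inversion, placing the third (F) in the bass: F-Ab-Cb-Db.

F Ab Cb Db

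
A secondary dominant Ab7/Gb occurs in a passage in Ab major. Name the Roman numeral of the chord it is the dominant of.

The chord is a dominant seventh chord on Ab.
A dominant resolves down a perfect fifth: Ab → Db. In Ab major, Db is scale degree 4, i.e. IV.

IV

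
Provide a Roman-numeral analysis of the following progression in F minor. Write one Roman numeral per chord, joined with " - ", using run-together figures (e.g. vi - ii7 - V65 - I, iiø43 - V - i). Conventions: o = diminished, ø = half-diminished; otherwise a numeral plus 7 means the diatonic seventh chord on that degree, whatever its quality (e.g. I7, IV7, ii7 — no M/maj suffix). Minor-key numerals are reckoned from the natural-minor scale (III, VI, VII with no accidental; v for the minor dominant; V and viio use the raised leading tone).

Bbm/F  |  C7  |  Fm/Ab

Bbm/F has root Bb, degree 4 in F minor, so iv64.
C7: dominant seventh chord on C = scale degree 5 → V7.
Fm/Ab: minor triad on F = scale degree 1 → i6.

iv64 - V7 - i6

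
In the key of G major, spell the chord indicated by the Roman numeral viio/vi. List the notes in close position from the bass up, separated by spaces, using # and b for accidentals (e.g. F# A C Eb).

viio/vi is a secondary leading-tone chord. The target vi is E in G major; the applied chord is rooted a semitone below, on D#.
Building a diminished triad on D# gives D#-F#-A.

D# F# A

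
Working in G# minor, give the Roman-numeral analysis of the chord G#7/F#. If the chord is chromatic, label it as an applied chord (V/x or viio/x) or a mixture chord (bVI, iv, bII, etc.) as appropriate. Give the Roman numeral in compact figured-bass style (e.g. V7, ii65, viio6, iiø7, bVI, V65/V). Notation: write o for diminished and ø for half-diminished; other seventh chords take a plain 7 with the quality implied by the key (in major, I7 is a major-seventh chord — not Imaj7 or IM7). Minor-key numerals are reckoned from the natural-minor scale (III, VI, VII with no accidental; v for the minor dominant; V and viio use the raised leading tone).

V42/iv

Stacked in thirds the chord is G#-B#-D#-F#: a dominant seventh chord on G#.
G# is not a diatonic chord root with this quality in G# minor, but it lies a perfect fifth above C# (iv), so the chord functions as an applied dominant of iv.
With F# in the bass the chord is in third inversion, so the figured bass is 42.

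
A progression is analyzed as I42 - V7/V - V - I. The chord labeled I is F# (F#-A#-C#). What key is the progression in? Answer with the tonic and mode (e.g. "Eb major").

I is given as F#-A#-C# — a major triad with root F#.
If F# is scale degree 1 and the mode makes that degree carry a major triad, the tonic is F# and the mode is major.

F# major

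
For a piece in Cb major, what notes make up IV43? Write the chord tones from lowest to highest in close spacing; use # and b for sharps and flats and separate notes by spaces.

The numeral's case and figure indicate a major seventh chord. In Cb major its root, the fourth degree, is Fb.
That chord is spelled Fb-Ab-Cb-Eb.
With the 43 figure the chord is in second inversion; from the bass Cb upward in close position it reads Cb-Eb-Fb-Ab.

Cb Eb Fb Ab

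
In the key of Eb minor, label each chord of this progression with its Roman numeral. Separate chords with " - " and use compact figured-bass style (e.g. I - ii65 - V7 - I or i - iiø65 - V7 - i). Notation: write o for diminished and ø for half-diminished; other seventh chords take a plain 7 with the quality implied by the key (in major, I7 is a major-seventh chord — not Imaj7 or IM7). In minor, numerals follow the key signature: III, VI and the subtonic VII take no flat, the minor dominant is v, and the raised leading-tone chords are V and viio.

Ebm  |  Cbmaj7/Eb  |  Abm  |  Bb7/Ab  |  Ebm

i - VI65 - iv - V42 - i

Ebm: minor triad on Eb = scale degree 1 → i.
Cbmaj7/Eb has root Cb, degree 6 in Eb minor, so VI65.
Abm: root Ab is the subdominant; minor triad there is iv.
Bb7/Ab: dominant seventh chord on Bb = scale degree 5 → V42.
Ebm: minor triad on Eb = scale degree 1 → i.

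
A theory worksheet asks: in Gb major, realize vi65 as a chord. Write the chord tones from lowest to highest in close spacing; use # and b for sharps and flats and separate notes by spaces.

The numeral's case and figure indicate a minor seventh chord. In Gb major its root, scale degree 6, is Eb.
Stacking thirds from Eb gives Eb-Gb-Bb-Db.
The figured bass 65 indicates first inversion, placing the third (Gb) in the bass: Gb-Bb-Db-Eb.

Gb Bb Db Eb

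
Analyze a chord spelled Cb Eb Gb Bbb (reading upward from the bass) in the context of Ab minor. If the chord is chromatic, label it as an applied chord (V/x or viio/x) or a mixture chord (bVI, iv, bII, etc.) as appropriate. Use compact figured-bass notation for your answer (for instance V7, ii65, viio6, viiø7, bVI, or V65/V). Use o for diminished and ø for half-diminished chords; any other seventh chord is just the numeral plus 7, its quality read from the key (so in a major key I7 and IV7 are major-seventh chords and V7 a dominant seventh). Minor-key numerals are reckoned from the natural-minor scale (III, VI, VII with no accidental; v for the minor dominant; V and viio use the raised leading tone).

Stacked in thirds the chord is Cb-Eb-Gb-Bbb: a dominant seventh chord on Cb.
Cb is not a diatonic chord root with this quality in Ab minor, but it lies a perfect fifth above Fb (VI), so the chord functions as an applied dominant of VI.

V7/VI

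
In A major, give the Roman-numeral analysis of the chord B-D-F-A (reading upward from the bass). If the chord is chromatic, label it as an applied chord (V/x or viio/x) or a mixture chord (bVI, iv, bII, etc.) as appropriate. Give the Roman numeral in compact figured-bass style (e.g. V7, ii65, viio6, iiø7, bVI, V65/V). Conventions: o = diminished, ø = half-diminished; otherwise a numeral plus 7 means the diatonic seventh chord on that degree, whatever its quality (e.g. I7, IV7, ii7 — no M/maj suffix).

The pitches B-D-F-A form a half-diminished seventh chord rooted on B.
B is the second degree of A major. This is the half-diminished supertonic seventh, borrowed from the parallel minor.

iiø7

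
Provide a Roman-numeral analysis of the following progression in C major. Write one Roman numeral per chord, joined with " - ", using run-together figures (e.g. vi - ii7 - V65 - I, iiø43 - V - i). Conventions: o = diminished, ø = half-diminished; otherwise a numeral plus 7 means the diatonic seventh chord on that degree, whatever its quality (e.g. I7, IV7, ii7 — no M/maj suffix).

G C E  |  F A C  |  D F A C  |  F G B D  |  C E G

I64 - IV - ii7 - V42 - I

G-C-E has root C, degree 1 in C major, so I64.
F-A-C has root F, degree 4 in C major, so IV.
D-F-A-C: root D is the supertonic; minor seventh chord there is ii7.
F-G-B-D has root G, degree 5 in C major, so V42.
C-E-G has root C, degree 1 in C major, so I.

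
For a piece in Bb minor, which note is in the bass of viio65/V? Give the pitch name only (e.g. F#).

G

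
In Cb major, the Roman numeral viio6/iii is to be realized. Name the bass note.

F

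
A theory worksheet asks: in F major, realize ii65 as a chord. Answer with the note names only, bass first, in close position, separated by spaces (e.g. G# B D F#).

Bb D F G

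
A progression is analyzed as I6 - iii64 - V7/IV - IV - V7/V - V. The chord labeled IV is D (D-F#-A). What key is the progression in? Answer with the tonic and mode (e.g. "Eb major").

The anchor chord is a major triad on D, labeled IV.
Counting down 3 scale steps from D places the tonic on A; a major triad on degree 4 is diatonic only in major.

A major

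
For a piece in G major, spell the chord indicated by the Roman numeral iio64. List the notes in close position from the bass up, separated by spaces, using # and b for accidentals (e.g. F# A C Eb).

Scale degree 2 in G major is A; here the chord built on it is altered to a diminished triad. iio64 is the diminished supertonic triad, borrowed from the parallel minor.
So the chord is A-C-Eb, a diminished triad.
The figured bass 64 indicates second inversion, placing the fifth (Eb) in the bass: Eb-A-C.

Eb A C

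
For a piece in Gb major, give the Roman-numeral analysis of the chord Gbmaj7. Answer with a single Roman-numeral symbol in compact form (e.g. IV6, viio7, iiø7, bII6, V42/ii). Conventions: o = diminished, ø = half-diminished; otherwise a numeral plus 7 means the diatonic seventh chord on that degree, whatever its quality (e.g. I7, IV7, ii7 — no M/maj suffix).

I7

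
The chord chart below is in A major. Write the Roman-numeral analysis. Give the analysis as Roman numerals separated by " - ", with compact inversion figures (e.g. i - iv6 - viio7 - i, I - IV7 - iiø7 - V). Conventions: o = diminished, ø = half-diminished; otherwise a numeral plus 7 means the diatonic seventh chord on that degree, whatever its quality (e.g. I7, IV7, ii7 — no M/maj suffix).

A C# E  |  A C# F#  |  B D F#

I - vi6 - ii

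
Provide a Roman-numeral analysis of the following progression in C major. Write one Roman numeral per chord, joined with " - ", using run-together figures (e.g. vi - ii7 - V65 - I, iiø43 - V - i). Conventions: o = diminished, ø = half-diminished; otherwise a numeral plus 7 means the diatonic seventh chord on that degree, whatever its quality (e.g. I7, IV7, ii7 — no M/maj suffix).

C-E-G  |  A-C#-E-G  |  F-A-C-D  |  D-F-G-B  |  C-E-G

I - V7/ii - ii65 - V43 - I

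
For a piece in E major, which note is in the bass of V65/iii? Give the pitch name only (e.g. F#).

F##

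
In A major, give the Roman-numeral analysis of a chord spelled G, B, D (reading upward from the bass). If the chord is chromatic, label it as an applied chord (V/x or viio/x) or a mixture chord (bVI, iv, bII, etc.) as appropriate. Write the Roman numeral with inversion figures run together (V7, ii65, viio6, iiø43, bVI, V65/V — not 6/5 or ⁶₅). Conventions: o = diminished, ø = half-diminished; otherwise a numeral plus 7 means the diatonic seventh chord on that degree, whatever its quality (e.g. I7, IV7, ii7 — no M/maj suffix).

bVII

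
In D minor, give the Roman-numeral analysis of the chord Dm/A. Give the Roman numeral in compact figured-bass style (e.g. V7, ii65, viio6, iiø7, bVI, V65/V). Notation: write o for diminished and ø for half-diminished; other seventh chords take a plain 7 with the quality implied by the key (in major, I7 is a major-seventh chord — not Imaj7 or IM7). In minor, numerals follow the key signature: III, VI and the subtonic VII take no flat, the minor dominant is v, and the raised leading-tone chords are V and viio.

i64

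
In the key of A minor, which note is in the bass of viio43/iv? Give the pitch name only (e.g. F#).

G

The applied chord viio43/iv is rooted on C#: C#-E-G-Bb.
The figure 43 means second inversion — the fifth is in the bass.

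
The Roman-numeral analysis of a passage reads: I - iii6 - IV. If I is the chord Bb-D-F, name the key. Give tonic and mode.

Bb major

The anchor chord is a major triad on Bb, labeled I.
If Bb is scale degree 1 and the mode makes that degree carry a major triad, the tonic is Bb and the mode is major.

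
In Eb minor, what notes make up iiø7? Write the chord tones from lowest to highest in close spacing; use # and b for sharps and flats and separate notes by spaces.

F Ab Cb Eb

In Eb minor, the supertonic is F, and the diatonic chord built there is a half-diminished seventh chord.
That chord is spelled F-Ab-Cb-Eb.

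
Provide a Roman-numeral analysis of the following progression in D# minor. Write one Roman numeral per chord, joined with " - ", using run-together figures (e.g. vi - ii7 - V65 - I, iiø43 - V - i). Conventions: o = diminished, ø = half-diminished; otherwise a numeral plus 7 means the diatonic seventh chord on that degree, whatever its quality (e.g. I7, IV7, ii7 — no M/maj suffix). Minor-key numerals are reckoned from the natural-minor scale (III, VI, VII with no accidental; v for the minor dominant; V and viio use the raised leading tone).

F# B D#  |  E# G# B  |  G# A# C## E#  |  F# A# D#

VI64 - iio - V42 - i6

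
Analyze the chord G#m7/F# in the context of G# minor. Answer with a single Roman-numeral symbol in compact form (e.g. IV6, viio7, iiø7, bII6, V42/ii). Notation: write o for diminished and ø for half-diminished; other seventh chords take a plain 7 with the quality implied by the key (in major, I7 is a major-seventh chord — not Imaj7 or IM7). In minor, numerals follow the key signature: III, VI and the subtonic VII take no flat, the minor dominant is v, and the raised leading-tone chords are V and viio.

Stacked in thirds the chord is G#-B-D#-F#: a minor seventh chord on G#.
G# is scale degree 1 in G# minor, and a minor seventh chord on that degree is written i7.
With F# in the bass the chord is in third inversion, so the figured bass is 42.

i42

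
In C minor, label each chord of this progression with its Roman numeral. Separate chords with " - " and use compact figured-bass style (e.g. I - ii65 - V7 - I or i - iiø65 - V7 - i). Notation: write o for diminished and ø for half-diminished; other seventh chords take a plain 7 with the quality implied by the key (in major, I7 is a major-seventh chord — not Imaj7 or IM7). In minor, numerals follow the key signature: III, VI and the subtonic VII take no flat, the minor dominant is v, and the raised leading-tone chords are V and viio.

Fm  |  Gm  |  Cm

iv - v - i

Fm: minor triad on F = scale degree 4 → iv.
Gm has root G, degree 5 in C minor, so v.
Cm: minor triad on C = scale degree 1 → i.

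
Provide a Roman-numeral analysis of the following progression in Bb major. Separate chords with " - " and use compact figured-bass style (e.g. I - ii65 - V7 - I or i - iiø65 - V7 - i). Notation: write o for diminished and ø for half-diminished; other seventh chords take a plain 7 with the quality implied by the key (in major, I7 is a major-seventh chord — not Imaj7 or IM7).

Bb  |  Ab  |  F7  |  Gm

Bb: root Bb is the tonic; major triad there is I.
Ab: Ab with this quality isn't in the key; it's bVII, borrowed from the parallel minor.
F7: root F is the dominant; dominant seventh chord there is V7.
Gm: minor triad on G = scale degree 6 → vi.

I - bVII - V7 - vi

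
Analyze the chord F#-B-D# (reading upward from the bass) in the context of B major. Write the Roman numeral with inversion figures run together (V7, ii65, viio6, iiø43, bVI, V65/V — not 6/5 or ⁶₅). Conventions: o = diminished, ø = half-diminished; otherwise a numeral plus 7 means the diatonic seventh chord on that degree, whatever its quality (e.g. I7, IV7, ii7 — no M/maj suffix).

I64

The pitches B-D#-F# form a major triad rooted on B.
B is scale degree 1 in B major, and a major triad on that degree is written I.
With F# in the bass the chord is in second inversion, so the figured bass is 64.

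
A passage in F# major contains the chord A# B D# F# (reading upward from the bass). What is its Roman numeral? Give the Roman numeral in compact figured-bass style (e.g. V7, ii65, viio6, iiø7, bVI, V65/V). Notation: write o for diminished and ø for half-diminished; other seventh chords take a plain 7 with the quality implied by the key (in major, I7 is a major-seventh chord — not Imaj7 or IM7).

IV42

Stacked in thirds the chord is B-D#-F#-A#: a major seventh chord on B.
B is scale degree 4 in F# major, and a major seventh chord on that degree is written IV7.
With A# in the bass the chord is in third inversion, so the figured bass is 42.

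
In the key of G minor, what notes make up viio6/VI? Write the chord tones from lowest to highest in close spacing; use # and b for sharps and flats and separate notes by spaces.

viio6/VI is a secondary leading-tone chord. The target VI is Eb in G minor; the applied chord is rooted a semitone below, on D.
Building a diminished triad on D gives D-F-Ab.
With the 6 figure the chord is in first inversion; from the bass F upward in close position it reads F-Ab-D.

F Ab D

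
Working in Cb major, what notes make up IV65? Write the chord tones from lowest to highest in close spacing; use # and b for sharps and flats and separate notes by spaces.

The numeral's case and figure indicate a major seventh chord. In Cb major its root, scale degree 4, is Fb.
Stacking thirds from Fb gives Fb-Ab-Cb-Eb.
The figured bass 65 indicates first inversion, placing the third (Ab) in the bass: Ab-Cb-Eb-Fb.

Ab Cb Eb Fb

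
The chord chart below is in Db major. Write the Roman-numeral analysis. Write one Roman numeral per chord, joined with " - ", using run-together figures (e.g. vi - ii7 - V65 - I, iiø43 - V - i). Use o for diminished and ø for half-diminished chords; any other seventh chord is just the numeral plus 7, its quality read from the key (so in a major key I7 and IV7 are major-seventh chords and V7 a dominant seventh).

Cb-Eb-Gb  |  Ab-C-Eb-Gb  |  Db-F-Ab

bVII - V7 - I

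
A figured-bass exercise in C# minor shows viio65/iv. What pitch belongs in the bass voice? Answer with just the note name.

G#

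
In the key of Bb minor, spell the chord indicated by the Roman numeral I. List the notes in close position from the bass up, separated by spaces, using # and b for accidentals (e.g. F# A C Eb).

Bb D F

Scale degree 1 in Bb minor is Bb; here the chord built on it is altered to a major triad. I is the major tonic (Picardy third), borrowed from the parallel major.
So the chord is Bb-D-F, a major triad.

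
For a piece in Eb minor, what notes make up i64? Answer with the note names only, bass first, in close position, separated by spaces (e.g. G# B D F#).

Bb Eb Gb

In Eb minor, scale degree 1 is Eb, and the diatonic chord built there is a minor triad.
That chord is spelled Eb-Gb-Bb.
The figured bass 64 indicates second inversion, placing the fifth (Bb) in the bass: Bb-Eb-Gb.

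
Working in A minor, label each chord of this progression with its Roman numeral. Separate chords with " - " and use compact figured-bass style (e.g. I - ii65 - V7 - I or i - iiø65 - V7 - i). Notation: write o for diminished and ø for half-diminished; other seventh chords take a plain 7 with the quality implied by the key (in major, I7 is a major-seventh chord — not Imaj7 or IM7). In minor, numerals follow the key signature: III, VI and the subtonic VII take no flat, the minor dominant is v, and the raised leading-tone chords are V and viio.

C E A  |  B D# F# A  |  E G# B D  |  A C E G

i6 - V7/V - V7 - i7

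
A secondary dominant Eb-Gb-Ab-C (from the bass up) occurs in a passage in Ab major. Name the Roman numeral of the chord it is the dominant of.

IV

The chord is a dominant seventh chord on Ab.
A dominant resolves down a perfect fifth: Ab → Db. In Ab major, Db is scale degree 4, i.e. IV.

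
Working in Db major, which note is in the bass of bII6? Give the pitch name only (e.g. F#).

Gb

bII in Db major has root Ebb; the chord is Ebb-Gb-Bbb.
The figure 6 means first inversion — the third is in the bass.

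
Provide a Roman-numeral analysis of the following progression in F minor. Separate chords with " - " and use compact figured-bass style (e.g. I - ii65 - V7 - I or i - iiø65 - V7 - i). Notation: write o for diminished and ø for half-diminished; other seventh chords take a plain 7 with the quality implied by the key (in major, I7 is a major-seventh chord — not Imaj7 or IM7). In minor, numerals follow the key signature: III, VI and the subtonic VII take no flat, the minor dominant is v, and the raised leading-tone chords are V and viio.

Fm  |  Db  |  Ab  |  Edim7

Fm: root F is the tonic; minor triad there is i.
Db: root Db is the submediant; major triad there is VI.
Ab has root Ab, degree 3 in F minor, so III.
Edim7: root E is the leading tone; fully diminished seventh chord there is viio7.

i - VI - III - viio7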